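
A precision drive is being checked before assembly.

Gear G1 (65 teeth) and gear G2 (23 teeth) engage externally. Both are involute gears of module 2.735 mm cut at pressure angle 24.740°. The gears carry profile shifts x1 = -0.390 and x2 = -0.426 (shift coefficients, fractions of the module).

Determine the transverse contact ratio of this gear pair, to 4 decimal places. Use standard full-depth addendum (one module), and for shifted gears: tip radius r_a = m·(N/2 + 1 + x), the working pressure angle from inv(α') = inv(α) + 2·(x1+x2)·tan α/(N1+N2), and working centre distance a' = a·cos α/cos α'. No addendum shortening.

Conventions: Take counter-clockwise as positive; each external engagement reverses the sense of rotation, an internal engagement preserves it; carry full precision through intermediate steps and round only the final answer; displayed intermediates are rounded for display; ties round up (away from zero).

recognized (one external pair, fixed centres): single-mesh tooth geometry, m = 2.735, N1 = 65, N2 = 23
base radii: r_b1 = 80.729070, r_b2 = 28.565671
tip radii: r_a1 = 90.555850, r_a2 = 33.022390
inv(α') = inv(24.740°) + 2·(-0.390-0.426)·tan α/(65+23) = 0.02045460  ⇒  α' = 22.13970°
a' = a·cos α / cos α' = 120.3400·cos 24.740°/cos 22.13970° = 117.994763
action lengths: √(r_a1²−r_b1²) = 41.026567, √(r_a2²−r_b2²) = 16.567459
base pitch p_b = π·m·cos α = 7.803626
CR = (41.026567 + 16.567459 − 117.994763·sin 22.13970°)/7.803626 = 1.682012
contact ratio ≈ 1.6820

1.6820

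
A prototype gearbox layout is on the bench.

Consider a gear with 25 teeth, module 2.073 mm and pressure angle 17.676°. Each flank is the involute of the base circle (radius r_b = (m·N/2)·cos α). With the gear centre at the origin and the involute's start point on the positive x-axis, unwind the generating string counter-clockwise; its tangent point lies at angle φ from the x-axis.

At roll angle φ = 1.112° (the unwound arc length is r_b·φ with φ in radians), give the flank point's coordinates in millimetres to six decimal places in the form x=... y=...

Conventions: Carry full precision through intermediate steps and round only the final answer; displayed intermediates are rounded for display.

recognized (one wheel, involute flank): single-mesh tooth geometry, m = 2.073, N = 25
pitch radius r_p = m·N/2 = 2.073·25/2 = 25.912500
base radius r_b = r_p·cos α = 25.912500·cos 17.676° = 24.689139
roll angle φ = 1.112° = 0.01940806 rad
x = r_b·(cos φ + φ·sin φ) = 24.693788
y = r_b·(sin φ − φ·cos φ) = 0.000060

x=24.693788 y=0.000060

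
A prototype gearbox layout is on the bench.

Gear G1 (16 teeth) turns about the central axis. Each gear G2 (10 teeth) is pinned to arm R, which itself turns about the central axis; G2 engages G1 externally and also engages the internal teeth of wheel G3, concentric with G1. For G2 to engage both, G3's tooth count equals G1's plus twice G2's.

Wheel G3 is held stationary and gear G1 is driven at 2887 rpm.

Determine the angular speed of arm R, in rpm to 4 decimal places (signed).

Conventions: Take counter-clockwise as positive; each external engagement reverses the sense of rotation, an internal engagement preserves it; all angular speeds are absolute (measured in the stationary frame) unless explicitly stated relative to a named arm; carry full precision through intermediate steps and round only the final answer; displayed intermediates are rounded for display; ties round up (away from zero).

planetary set (16T centre, 10T on arm, 36T internal) — Willis relation
normalise by the input: solve with ω_sun = 1, then scale by 2887 rpm
ring teeth: 16 + 2·10 = 36
16(ω_sun−ω_arm) = −36(ω_ring−ω_arm),  ω_ring = 0, ω_sun = 1
16(1−ω_arm) = −36(0−ω_arm)  ⇒  52·ω_arm = 16  ⇒  ω_arm = 4/13
scale: ω_arm = 4/13 × 2887 rpm = +888.3077 rpm

+888.3077 rpm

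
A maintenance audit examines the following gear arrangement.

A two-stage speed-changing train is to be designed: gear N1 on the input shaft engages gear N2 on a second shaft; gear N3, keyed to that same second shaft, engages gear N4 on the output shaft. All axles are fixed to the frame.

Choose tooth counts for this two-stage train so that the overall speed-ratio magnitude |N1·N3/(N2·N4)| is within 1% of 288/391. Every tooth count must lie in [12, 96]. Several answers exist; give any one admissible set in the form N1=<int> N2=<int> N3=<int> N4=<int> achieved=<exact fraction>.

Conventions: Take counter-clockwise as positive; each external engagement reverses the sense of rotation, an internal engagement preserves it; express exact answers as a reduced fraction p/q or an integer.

design class (target 288/391): fixed-axis compound train
target = 288/391 in lowest terms: an exact hit needs N1·N3 = k·288 and N2·N4 = k·391 for one integer k, every count in [12, 96]; additionally prefer no 1:1 stage (N1 ≠ N2, N3 ≠ N4)
k = 1: N1·N3 = 288 = 12·24, N2·N4 = 391 = 17·23
achieved = 12·24/(17·23) = 288/391; |achieved − target| = 0 ≤ 72/9775 ✓

N1=12 N2=17 N3=24 N4=23 achieved=288/391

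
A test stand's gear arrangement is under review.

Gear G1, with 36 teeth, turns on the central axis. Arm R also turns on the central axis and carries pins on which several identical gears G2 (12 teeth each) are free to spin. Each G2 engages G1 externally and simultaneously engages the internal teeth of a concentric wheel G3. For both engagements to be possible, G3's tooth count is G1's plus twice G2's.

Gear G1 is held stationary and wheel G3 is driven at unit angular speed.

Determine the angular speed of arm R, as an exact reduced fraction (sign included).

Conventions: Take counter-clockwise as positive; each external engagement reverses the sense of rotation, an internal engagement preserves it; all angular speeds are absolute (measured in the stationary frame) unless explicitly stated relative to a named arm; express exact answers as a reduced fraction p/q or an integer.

5/8

topology: planetary set — G1 36T / G2 12T / G3 60T, arm = carrier (Willis)
ring teeth: 36 + 2·12 = 60
36(ω_sun−ω_arm) = −60(ω_ring−ω_arm),  ω_sun = 0, ω_ring = 1
36(0−ω_arm) = −60(1−ω_arm)  ⇒  96·ω_arm = 60  ⇒  ω_arm = 5/8
exact speed ratio = 5/8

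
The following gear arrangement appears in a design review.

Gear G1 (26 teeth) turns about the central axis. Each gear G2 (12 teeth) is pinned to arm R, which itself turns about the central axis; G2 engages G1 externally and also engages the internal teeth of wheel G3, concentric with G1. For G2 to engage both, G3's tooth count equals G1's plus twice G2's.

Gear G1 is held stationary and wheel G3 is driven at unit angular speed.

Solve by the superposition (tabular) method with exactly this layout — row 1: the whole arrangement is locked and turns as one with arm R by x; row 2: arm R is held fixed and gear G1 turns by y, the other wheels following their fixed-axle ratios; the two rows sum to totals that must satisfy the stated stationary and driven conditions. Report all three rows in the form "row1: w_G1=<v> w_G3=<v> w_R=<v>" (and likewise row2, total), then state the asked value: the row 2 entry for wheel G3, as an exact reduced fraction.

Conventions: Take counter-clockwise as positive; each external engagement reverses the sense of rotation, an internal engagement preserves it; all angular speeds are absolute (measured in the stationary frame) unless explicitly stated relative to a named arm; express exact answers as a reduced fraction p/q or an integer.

planetary set (26T centre, 12T on arm, 50T internal) — Willis relation
row 1 (train locked, turned with arm): all members turn x
row 2: sun turns y, ring = −(26/50)·y, arm 0
boundary: total ω_sun = x + y = 0 and total ω_ring = x − (26/50)·y = 1  ⇒  y = -25/38, x = 25/38
row 2 ring = −(26/50)·(-25/38) = 13/38
totals (row 1 + row 2): sun 25/38 + (-25/38) = 0, ring 25/38 + 13/38 = 1, arm 25/38 + 0 = 25/38
asked cell (row2, ring) = 13/38

row1: w_G1=25/38 w_G3=25/38 w_R=25/38
row2: w_G1=-25/38 w_G3=13/38 w_R=0
total: w_G1=0 w_G3=1 w_R=25/38
asked value: 13/38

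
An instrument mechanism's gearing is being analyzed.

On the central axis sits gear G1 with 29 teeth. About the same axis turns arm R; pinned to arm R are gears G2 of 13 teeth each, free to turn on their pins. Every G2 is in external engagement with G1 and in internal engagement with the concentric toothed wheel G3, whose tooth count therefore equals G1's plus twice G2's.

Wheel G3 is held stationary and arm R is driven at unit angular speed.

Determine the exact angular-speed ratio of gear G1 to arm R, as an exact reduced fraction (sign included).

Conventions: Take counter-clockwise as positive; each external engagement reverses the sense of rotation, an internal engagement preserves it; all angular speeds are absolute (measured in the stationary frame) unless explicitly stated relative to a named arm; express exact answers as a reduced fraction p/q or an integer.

recognized (axles ride arm R): planetary set, 29/13/55 teeth
ring teeth: 29 + 2·13 = 55
29(ω_sun−ω_arm) = −55(ω_ring−ω_arm),  ω_ring = 0, ω_arm = 1
ω_sun = 1 − (55/29)(0−1) = 84/29
ω_out/ω_in = 84/29

84/29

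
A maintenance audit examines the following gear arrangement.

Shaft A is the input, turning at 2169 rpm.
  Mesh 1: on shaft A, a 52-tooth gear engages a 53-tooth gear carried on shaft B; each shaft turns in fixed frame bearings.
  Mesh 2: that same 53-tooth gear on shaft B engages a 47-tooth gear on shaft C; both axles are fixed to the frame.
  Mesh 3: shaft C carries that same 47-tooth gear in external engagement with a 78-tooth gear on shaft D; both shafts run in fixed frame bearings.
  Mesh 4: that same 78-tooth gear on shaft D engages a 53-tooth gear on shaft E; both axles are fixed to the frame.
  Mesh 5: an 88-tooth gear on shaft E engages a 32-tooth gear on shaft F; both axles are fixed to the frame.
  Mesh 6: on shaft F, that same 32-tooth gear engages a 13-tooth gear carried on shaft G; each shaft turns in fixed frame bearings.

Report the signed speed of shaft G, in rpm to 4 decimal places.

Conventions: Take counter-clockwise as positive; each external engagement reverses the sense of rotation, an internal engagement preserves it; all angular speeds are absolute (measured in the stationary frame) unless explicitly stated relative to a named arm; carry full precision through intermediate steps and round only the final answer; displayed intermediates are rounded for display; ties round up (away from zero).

+14405.4340 rpm

topology: fixed-axis compound train — 6 meshes, A→G
mesh 1 [52T→53T]: ω = 2169.0000×52/53 = 2128.0755 rpm, sense flips to −
mesh 2 [53T→47T]: ω = 2128.0755×53/47 = 2399.7447 rpm, sense flips to +
mesh 3 [47T→78T]: ω = 2399.7447×47/78 = 1446.0000 rpm, sense flips to −
mesh 4 [78T→53T]: ω = 1446.0000×78/53 = 2128.0755 rpm, sense flips to +
mesh 5 [88T→32T]: ω = 2128.0755×88/32 = 5852.2075 rpm, sense flips to −
mesh 6 [32T→13T]: ω = 5852.2075×32/13 = 14405.4340 rpm, sense flips to +
signed output speed = +14405.4340 rpm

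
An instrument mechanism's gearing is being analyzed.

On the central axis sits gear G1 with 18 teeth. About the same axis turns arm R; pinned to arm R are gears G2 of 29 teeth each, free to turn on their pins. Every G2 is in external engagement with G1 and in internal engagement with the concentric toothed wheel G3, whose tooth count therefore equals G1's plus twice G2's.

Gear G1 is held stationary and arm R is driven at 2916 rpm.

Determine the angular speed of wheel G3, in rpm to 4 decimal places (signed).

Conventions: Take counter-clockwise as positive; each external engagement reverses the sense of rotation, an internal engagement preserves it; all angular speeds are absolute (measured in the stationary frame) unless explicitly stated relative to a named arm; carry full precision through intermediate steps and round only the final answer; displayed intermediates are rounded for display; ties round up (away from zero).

+3606.6316 rpm

class = planetary set [G3 = 18+2·29 = 76; Willis about the carrier]
normalise by the input: solve with ω_arm = 1, then scale by 2916 rpm
ring teeth: 18 + 2·29 = 76
18(ω_sun−ω_arm) = −76(ω_ring−ω_arm),  ω_sun = 0, ω_arm = 1
ω_ring = 1 − (18/76)(0−1) = 47/38
scale: ω_ring = 47/38 × 2916 rpm = +3606.6316 rpm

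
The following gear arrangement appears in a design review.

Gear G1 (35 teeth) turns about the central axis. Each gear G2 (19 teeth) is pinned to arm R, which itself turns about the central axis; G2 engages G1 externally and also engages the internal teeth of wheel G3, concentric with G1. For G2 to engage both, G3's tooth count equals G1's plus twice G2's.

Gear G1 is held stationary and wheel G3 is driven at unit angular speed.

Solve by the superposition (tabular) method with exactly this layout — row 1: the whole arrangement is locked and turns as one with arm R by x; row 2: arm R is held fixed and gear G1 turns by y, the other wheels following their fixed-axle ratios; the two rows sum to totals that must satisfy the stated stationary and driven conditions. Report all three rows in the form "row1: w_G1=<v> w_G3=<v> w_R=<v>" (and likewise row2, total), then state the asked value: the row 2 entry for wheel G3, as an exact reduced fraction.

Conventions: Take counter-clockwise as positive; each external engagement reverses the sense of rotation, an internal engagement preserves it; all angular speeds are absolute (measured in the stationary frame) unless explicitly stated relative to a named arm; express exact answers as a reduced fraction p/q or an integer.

planetary set (35T centre, 19T on arm, 73T internal) — Willis relation
superposition row 1 [locked train]: every member turns x
row 2 (arm held, sun turns y): ω_ring = −(35/73)·y, ω_arm = 0
boundary: total ω_sun = x + y = 0 and total ω_ring = x − (35/73)·y = 1  ⇒  y = -73/108, x = 73/108
row 2 ring = −(35/73)·(-73/108) = 35/108
totals (row 1 + row 2): sun 73/108 + (-73/108) = 0, ring 73/108 + 35/108 = 1, arm 73/108 + 0 = 73/108
asked cell (row2, ring) = 35/108

row1: w_G1=73/108 w_G3=73/108 w_R=73/108
row2: w_G1=-73/108 w_G3=35/108 w_R=0
total: w_G1=0 w_G3=1 w_R=73/108
asked value: 35/108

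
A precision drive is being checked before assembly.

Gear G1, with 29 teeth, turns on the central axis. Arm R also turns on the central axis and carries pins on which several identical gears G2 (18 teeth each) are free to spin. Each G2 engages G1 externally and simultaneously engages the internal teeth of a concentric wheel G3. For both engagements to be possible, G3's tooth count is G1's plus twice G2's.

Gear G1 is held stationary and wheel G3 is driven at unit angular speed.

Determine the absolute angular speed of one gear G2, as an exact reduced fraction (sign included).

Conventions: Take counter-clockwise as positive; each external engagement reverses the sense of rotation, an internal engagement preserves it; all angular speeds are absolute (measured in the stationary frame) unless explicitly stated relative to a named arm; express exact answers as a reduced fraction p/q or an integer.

65/36

planetary set (29T centre, 18T on arm, 65T internal) — Willis relation
ring teeth: 29 + 2·18 = 65
29(ω_sun−ω_arm) = −65(ω_ring−ω_arm),  ω_sun = 0, ω_ring = 1
29(0−ω_arm) = −65(1−ω_arm)  ⇒  94·ω_arm = 65  ⇒  ω_arm = 65/94
sun–planet mesh: 29·(0−65/94) = −18·(ω_p−ω_arm)  ⇒  ω_p−ω_arm = 1885/1692
ω_p = 65/94 + 1885/1692 = 65/36
exact speed ratio = 65/36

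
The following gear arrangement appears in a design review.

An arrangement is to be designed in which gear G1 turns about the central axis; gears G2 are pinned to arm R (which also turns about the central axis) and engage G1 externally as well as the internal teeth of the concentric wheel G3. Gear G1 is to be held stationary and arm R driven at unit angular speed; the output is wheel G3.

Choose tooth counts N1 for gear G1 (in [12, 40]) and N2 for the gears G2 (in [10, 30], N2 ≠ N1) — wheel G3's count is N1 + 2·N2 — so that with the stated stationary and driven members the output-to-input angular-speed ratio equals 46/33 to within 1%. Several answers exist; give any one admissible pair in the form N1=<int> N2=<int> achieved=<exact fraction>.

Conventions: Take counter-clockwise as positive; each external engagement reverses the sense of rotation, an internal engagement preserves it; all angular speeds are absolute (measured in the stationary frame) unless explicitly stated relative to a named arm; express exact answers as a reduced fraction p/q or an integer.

design class (target 46/33): planetary set
Willis with ω_sun = 0: ω_ring/ω_arm = (N1+N3)/N3; set equal to 46/33  ⇒  N3/N1 = 1/(46/33 − 1) = 33/13
N3 = N1 + 2·N2  ⇒  N2/N1 = (N3/N1 − 1)/2 = (33/13 − 1)/2 = 10/13
smallest multiple with N1 ≥ 12 and N2 ≥ 10: k = 1  ⇒  N1 = 1·13 = 13, N2 = 1·10 = 10 (N1 ≤ 40, N2 ≤ 30, N2 ≠ N1 ✓), N3 = 13 + 2·10 = 33
check: (N1+N3)/N3 with N1 = 13, N3 = 33 gives 46/33; |achieved − target| = 0 ≤ 23/1650 ✓

N1=13 N2=10 achieved=46/33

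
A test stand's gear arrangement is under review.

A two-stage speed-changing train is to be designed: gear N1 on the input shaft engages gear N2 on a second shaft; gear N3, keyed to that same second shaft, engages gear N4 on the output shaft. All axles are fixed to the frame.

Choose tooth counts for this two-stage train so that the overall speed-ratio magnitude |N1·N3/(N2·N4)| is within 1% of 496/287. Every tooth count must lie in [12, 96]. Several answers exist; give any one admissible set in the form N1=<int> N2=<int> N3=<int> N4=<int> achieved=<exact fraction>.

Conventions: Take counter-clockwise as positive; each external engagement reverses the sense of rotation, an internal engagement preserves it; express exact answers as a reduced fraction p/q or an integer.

design class (target 496/287): fixed-axis compound train
target = 496/287 in lowest terms: an exact hit needs N1·N3 = k·496 and N2·N4 = k·287 for one integer k, every count in [12, 96]; additionally prefer no 1:1 stage (N1 ≠ N2, N3 ≠ N4)
k = 1: no 1:1-free in-range split of k·496 and k·287 into factor pairs; take k = 2
k = 2: N1·N3 = 992 = 16·62, N2·N4 = 574 = 14·41
achieved = 16·62/(14·41) = 496/287; |achieved − target| = 0 ≤ 124/7175 ✓

N1=16 N2=14 N3=62 N4=41 achieved=496/287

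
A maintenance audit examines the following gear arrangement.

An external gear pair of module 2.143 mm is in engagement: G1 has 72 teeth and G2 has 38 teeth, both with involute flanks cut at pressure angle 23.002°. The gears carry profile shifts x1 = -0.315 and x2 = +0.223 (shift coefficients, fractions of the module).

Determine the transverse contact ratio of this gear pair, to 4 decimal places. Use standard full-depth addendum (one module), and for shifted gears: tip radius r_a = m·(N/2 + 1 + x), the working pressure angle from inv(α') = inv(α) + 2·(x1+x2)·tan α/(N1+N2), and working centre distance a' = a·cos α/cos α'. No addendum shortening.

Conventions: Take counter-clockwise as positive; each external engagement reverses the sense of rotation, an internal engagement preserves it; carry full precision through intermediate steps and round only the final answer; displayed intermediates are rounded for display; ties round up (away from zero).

single-mesh involute tooth geometry (72T engaging 38T at module 2.143)
base radii: r_b1 = 71.014056, r_b2 = 37.479641
tip radii: r_a1 = 78.615955, r_a2 = 43.337889
inv(α') = inv(23.002°) + 2·(-0.315+0.223)·tan α/(72+38) = 0.02234528  ⇒  α' = 22.77372°
a' = a·cos α / cos α' = 117.8650·cos 23.002°/cos 22.77372° = 117.666916
action lengths: √(r_a1²−r_b1²) = 33.726432, √(r_a2²−r_b2²) = 21.758887
base pitch p_b = π·m·cos α = 6.197145
CR = (33.726432 + 21.758887 − 117.666916·sin 22.77372°)/6.197145 = 1.603531
contact ratio ≈ 1.6035

1.6035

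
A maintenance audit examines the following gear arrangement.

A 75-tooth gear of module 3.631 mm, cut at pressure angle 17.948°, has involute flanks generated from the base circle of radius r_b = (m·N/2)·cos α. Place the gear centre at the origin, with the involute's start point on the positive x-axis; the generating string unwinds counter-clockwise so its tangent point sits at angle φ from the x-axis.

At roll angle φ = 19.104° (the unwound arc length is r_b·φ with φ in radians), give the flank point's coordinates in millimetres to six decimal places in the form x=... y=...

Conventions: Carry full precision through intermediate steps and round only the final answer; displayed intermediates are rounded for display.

single-mesh involute tooth geometry (75T wheel at module 3.631)
pitch radius r_p = m·N/2 = 3.631·75/2 = 136.162500
base radius r_b = r_p·cos α = 136.162500·cos 17.948° = 129.536367
roll angle φ = 19.104° = 0.33342770 rad
x = r_b·(cos φ + φ·sin φ) = 136.538011
y = r_b·(sin φ − φ·cos φ) = 1.582849

x=136.538011 y=1.582849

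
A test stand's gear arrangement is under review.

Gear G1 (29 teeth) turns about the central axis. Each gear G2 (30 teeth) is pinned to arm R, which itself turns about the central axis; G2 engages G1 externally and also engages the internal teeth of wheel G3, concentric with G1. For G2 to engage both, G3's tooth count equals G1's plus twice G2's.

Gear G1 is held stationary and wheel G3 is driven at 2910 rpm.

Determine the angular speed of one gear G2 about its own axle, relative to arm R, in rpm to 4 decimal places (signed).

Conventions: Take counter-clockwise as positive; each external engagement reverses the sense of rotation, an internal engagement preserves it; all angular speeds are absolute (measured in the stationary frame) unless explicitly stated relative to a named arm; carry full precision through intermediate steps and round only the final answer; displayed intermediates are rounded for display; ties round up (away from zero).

topology: planetary set — G1 29T / G2 30T / G3 89T, arm = carrier (Willis)
normalise by the input: solve with ω_ring = 1, then scale by 2910 rpm
ring teeth: 29 + 2·30 = 89
29(ω_sun−ω_arm) = −89(ω_ring−ω_arm),  ω_sun = 0, ω_ring = 1
29(0−ω_arm) = −89(1−ω_arm)  ⇒  118·ω_arm = 89  ⇒  ω_arm = 89/118
sun–planet mesh: 29·(0−89/118) = −30·(ω_p−ω_arm)  ⇒  ω_p−ω_arm = 2581/3540
scale: ω_p−ω_arm = 2581/3540 × 2910 rpm = +2121.6695 rpm

+2121.6695 rpm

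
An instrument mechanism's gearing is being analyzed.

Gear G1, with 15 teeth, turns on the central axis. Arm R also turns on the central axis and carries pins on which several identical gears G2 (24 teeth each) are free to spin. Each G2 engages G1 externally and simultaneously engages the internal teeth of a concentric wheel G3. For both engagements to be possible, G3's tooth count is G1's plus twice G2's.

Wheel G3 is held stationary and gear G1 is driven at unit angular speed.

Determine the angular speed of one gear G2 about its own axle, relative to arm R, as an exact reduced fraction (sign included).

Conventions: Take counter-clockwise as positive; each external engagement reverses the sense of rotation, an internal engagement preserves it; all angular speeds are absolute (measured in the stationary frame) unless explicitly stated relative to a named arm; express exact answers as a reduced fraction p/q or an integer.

planetary set (15T centre, 24T on arm, 63T internal) — Willis relation
ring teeth: 15 + 2·24 = 63
15(ω_sun−ω_arm) = −63(ω_ring−ω_arm),  ω_ring = 0, ω_sun = 1
15(1−ω_arm) = −63(0−ω_arm)  ⇒  78·ω_arm = 15  ⇒  ω_arm = 5/26
sun–planet mesh: 15·(1−5/26) = −24·(ω_p−ω_arm)  ⇒  ω_p−ω_arm = -105/208
exact speed ratio = -105/208

-105/208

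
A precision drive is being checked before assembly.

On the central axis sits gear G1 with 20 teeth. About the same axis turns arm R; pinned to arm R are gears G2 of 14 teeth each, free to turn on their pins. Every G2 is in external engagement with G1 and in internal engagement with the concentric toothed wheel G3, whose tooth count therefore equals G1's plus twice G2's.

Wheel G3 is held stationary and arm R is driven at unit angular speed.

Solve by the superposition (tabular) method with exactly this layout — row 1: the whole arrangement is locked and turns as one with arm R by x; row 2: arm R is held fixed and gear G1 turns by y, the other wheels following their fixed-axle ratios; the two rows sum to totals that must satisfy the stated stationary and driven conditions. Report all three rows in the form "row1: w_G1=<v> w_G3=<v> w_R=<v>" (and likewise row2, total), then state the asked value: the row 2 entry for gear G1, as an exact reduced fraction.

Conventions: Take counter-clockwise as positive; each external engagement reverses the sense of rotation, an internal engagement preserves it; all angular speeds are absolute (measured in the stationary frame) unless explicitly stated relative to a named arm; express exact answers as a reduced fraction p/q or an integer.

row1: w_G1=1 w_G3=1 w_R=1
row2: w_G1=12/5 w_G3=-1 w_R=0
total: w_G1=17/5 w_G3=0 w_R=1
asked value: 12/5

planetary set (20T centre, 14T on arm, 48T internal) — Willis relation
row 1: whole set turns with the arm by x
superposition row 2 [arm held]: sun y, ring −(20/48)·y, arm 0
boundary: total ω_ring = x − (20/48)·y = 0 and total ω_arm = x = 1  ⇒  y = 12/5, x = 1
row 2 ring = −(20/48)·12/5 = -1
totals (row 1 + row 2): sun 1 + 12/5 = 17/5, ring 1 + (-1) = 0, arm 1 + 0 = 1
asked cell (row2, sun) = 12/5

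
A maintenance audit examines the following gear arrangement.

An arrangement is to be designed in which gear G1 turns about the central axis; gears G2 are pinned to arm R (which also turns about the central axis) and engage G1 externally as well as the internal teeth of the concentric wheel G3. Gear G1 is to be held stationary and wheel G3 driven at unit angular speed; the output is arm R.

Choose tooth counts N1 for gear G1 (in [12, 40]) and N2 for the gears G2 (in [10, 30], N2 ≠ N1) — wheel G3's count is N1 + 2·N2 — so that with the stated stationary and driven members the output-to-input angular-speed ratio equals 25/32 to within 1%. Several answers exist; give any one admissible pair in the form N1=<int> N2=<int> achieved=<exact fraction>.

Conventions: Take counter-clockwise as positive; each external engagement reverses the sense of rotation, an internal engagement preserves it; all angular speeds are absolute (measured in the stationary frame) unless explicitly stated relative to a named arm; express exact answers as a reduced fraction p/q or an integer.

N1=14 N2=18 achieved=25/32

planetary set to be sized for 25/32 (Willis relation)
Willis with ω_sun = 0: ω_arm/ω_ring = N3/(N1+N3); set equal to 25/32  ⇒  N3/N1 = (25/32)/(1 − 25/32) = 25/7
N3 = N1 + 2·N2  ⇒  N2/N1 = (N3/N1 − 1)/2 = (25/7 − 1)/2 = 9/7
smallest multiple with N1 ≥ 12 and N2 ≥ 10: k = 2  ⇒  N1 = 2·7 = 14, N2 = 2·9 = 18 (N1 ≤ 40, N2 ≤ 30, N2 ≠ N1 ✓), N3 = 14 + 2·18 = 50
check: N3/(N1+N3) with N1 = 14, N3 = 50 gives 25/32; |achieved − target| = 0 ≤ 1/128 ✓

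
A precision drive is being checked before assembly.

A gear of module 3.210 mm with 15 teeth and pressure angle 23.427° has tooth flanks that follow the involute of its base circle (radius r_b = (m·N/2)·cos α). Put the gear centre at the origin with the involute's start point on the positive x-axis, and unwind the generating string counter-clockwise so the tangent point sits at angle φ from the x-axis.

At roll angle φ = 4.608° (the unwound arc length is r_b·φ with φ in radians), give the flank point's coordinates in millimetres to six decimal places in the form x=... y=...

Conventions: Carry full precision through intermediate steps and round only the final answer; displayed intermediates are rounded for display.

class = single-mesh tooth geometry [base-circle involute, m = 3.210, 15T]
pitch radius r_p = m·N/2 = 3.210·15/2 = 24.075000
base radius r_b = r_p·cos α = 24.075000·cos 23.427° = 22.090434
roll angle φ = 4.608° = 0.08042477 rad
x = r_b·(cos φ + φ·sin φ) = 22.161761
y = r_b·(sin φ − φ·cos φ) = 0.003828

x=22.161761 y=0.003828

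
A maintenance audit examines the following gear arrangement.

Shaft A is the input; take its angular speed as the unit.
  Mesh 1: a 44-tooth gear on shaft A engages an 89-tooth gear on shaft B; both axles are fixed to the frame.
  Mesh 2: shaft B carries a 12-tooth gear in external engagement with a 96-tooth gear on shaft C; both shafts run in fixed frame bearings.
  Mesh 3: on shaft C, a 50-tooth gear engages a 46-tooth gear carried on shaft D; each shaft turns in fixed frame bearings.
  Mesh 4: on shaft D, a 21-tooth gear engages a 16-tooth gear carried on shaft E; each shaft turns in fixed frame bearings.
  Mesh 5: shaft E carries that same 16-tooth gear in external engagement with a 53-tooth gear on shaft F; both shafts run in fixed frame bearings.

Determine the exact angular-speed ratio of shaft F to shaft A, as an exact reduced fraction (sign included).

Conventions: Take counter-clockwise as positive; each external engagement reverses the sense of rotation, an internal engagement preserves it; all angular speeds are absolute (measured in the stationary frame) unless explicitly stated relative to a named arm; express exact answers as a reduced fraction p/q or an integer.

class = fixed-axis compound train [5 meshes; 5 ratios multiply, 5 sense flips]
mesh 1 [44T→89T]: running ratio 44/89, sense −
mesh 2 [12T→96T]: running ratio 11/178, sense +
mesh 3 [50T→46T]: running ratio 275/4094, sense −
mesh 4 [21T→16T]: running ratio 5775/65504, sense +
mesh 5 [16T→53T]: running ratio 5775/216982, sense −
ω_out/ω_in = -5775/216982

-5775/216982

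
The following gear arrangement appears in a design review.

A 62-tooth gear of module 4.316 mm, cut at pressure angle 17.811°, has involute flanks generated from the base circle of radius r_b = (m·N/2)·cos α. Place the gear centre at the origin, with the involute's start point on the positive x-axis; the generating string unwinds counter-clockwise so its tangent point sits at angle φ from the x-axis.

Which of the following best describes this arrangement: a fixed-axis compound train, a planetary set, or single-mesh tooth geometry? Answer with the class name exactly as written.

single-mesh involute tooth geometry (62T wheel at module 4.316)
classification: single-mesh tooth geometry

single-mesh tooth geometry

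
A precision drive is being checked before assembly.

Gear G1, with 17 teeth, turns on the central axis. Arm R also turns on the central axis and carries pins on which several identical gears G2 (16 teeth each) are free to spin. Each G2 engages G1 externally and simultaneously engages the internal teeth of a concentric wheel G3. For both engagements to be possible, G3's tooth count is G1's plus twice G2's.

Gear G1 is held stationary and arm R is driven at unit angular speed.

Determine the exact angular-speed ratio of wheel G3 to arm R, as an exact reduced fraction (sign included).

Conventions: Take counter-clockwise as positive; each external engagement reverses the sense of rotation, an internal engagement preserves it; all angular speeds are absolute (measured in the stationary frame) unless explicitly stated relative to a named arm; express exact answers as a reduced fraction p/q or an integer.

66/49

planetary set (17T centre, 16T on arm, 49T internal) — Willis relation
ring teeth: 17 + 2·16 = 49
17(ω_sun−ω_arm) = −49(ω_ring−ω_arm),  ω_sun = 0, ω_arm = 1
ω_ring = 1 − (17/49)(0−1) = 66/49
ω_out/ω_in = 66/49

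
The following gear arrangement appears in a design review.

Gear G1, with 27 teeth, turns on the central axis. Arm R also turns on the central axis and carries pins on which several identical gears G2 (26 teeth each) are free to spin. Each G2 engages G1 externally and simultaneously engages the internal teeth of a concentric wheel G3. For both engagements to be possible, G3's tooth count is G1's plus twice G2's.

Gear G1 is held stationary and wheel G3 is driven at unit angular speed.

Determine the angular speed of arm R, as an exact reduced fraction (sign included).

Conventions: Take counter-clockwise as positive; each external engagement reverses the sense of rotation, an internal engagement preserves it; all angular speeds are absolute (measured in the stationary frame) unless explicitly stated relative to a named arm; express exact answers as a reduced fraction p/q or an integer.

79/106

class = planetary set [G3 = 27+2·26 = 79; Willis about the carrier]
ring teeth: 27 + 2·26 = 79
27(ω_sun−ω_arm) = −79(ω_ring−ω_arm),  ω_sun = 0, ω_ring = 1
27(0−ω_arm) = −79(1−ω_arm)  ⇒  106·ω_arm = 79  ⇒  ω_arm = 79/106
exact speed ratio = 79/106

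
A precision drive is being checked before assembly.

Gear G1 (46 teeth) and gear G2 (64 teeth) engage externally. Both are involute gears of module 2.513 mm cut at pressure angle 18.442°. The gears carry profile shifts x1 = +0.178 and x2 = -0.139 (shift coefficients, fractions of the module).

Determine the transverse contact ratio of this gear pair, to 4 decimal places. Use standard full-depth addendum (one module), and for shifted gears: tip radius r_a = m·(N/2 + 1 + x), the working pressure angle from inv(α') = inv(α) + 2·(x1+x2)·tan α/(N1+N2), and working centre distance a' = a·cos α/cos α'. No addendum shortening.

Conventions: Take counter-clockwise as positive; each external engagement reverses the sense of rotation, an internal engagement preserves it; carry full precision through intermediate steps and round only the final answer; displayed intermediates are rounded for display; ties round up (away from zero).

topology: single-mesh involute geometry — m = 2.513, 46T/64T pair
base radii: r_b1 = 54.830696, r_b2 = 76.286186
tip radii: r_a1 = 60.759314, r_a2 = 82.579693
inv(α') = inv(18.442°) + 2·(+0.178-0.139)·tan α/(46+64) = 0.01183292  ⇒  α' = 18.56298°
a' = a·cos α / cos α' = 138.2150·cos 18.442°/cos 18.56298° = 138.312697
action lengths: √(r_a1²−r_b1²) = 26.178025, √(r_a2²−r_b2²) = 31.619986
base pitch p_b = π·m·cos α = 7.489379
CR = (26.178025 + 31.619986 − 138.312697·sin 18.56298°)/7.489379 = 1.838149
contact ratio ≈ 1.8381

1.8381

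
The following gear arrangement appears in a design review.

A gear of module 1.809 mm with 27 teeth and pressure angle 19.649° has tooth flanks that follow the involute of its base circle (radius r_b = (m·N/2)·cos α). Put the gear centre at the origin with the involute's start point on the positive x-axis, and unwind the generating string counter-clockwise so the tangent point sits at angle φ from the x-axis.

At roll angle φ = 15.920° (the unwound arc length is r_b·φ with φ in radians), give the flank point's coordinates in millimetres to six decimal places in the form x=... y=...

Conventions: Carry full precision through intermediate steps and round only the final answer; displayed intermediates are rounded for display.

topology: single-mesh involute geometry — m = 1.809, N = 27
pitch radius r_p = m·N/2 = 1.809·27/2 = 24.421500
base radius r_b = r_p·cos α = 24.421500·cos 19.649° = 22.999442
roll angle φ = 15.920° = 0.27785642 rad
x = r_b·(cos φ + φ·sin φ) = 23.870206
y = r_b·(sin φ − φ·cos φ) = 0.163193

x=23.870206 y=0.163193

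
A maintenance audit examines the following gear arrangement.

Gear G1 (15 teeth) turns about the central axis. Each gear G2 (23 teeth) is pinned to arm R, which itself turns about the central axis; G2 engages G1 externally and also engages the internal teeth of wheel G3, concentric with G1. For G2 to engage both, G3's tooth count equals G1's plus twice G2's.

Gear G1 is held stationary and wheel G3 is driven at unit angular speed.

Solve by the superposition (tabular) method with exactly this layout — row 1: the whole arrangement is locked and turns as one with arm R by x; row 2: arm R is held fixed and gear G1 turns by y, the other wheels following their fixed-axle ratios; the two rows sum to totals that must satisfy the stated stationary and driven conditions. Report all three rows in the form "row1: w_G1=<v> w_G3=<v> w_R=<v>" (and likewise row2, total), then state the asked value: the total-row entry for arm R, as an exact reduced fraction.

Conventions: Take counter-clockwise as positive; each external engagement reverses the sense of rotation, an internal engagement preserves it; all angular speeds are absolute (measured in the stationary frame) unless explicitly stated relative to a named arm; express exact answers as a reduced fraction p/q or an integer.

recognized (axles ride arm R): planetary set, 15/23/61 teeth
superposition row 1 [locked train]: every member turns x
row 2: sun turns y, ring = −(15/61)·y, arm 0
boundary: total ω_sun = x + y = 0 and total ω_ring = x − (15/61)·y = 1  ⇒  y = -61/76, x = 61/76
row 2 ring = −(15/61)·(-61/76) = 15/76
totals (row 1 + row 2): sun 61/76 + (-61/76) = 0, ring 61/76 + 15/76 = 1, arm 61/76 + 0 = 61/76
asked cell (total, arm) = 61/76

row1: w_G1=61/76 w_G3=61/76 w_R=61/76
row2: w_G1=-61/76 w_G3=15/76 w_R=0
total: w_G1=0 w_G3=1 w_R=61/76
asked value: 61/76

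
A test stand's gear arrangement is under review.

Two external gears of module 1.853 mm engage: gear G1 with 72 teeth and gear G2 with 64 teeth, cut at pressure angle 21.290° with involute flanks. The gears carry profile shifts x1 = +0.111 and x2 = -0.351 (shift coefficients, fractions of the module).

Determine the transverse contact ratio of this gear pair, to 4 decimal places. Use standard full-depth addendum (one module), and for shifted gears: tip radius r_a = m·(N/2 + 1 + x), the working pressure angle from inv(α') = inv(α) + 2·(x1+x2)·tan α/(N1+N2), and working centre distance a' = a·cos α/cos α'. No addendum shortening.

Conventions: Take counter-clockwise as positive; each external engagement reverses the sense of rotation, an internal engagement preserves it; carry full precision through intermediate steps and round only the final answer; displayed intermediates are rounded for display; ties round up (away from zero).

recognized (one external pair, fixed centres): single-mesh tooth geometry, m = 1.853, N1 = 72, N2 = 64
base radii: r_b1 = 62.155487, r_b2 = 55.249322
tip radii: r_a1 = 68.766683, r_a2 = 60.498597
inv(α') = inv(21.290°) + 2·(+0.111-0.351)·tan α/(72+64) = 0.01672671  ⇒  α' = 20.75655°
a' = a·cos α / cos α' = 126.0040·cos 21.290°/cos 20.75655° = 125.553925
action lengths: √(r_a1²−r_b1²) = 29.420268, √(r_a2²−r_b2²) = 24.649396
base pitch p_b = π·m·cos α = 5.424089
CR = (29.420268 + 24.649396 − 125.553925·sin 20.75655°)/5.424089 = 1.765016
contact ratio ≈ 1.7650

1.7650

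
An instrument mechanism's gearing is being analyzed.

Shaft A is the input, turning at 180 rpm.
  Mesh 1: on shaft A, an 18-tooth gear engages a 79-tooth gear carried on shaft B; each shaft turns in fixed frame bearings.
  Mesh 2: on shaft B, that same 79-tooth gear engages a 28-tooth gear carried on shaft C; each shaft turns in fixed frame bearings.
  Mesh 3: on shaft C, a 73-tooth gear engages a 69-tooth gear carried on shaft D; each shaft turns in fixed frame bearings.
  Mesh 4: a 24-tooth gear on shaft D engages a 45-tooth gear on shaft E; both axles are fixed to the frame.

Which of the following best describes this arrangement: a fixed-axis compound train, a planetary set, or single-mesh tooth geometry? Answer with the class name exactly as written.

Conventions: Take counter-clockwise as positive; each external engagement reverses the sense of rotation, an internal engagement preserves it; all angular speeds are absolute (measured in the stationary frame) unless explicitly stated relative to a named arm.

fixed-axis compound train

topology: fixed-axis compound train — 4 meshes, A→E
classification: fixed-axis compound train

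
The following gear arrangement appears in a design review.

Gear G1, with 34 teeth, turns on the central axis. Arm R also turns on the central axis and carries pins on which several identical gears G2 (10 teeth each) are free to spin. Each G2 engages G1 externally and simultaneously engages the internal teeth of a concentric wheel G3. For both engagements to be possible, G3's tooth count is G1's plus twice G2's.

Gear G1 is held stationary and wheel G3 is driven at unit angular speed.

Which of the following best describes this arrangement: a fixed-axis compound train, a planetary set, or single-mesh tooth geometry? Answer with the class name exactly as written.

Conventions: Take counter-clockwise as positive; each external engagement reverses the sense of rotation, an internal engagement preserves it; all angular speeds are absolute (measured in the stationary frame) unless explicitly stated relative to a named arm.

class = planetary set [G3 = 34+2·10 = 54; Willis about the carrier]
classification: planetary set

planetary set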